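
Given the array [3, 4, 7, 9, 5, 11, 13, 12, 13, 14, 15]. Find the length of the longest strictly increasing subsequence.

9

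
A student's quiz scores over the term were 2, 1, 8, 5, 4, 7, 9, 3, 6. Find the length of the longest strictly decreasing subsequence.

4

Negate each value so 'decreasing' becomes 'increasing', then run patience tails on the negated sequence:
-2 → extends → [-2]
-1 → extends → [-2, -1]
-8 → replaces -2 → [-8, -1]
-5 → replaces -1 → [-8, -5]
-4 → extends → [-8, -5, -4]
-7 → replaces -5 → [-8, -7, -4]
-9 → replaces -8 → [-9, -7, -4]
-3 → extends → [-9, -7, -4, -3]
-6 → replaces -4 → [-9, -7, -6, -3]
Four tails, so the longest strictly decreasing subsequence of the original has length 4.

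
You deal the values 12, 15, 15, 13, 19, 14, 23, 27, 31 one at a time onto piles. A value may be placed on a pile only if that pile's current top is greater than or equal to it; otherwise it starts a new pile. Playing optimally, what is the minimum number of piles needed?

6

Place each on the leftmost legal pile:
12 → new pile 1 (tops now [12])
15 → new pile 2 (tops now [12, 15])
15 → pile 2 (tops now [12, 15])
13 → pile 2 (tops now [12, 13])
19 → new pile 3 (tops now [12, 13, 19])
14 → pile 3 (tops now [12, 13, 14])
23 → new pile 4 (tops now [12, 13, 14, 23])
27 → new pile 5 (tops now [12, 13, 14, 23, 27])
31 → new pile 6 (tops now [12, 13, 14, 23, 27, 31])
Six piles.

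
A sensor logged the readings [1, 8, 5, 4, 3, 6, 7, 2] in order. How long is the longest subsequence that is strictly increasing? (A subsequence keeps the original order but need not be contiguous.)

4

Track the smallest tail for each achievable length (strict):
1 → extends → [1]
8 → extends → [1, 8]
5 → replaces 8 → [1, 5]
4 → replaces 5 → [1, 4]
3 → replaces 4 → [1, 3]
6 → extends → [1, 3, 6]
7 → extends → [1, 3, 6, 7]
2 → replaces 3 → [1, 2, 6, 7]
Four tails, so the longest strictly increasing subsequence has length 4 (e.g. 1, 5, 6, 7).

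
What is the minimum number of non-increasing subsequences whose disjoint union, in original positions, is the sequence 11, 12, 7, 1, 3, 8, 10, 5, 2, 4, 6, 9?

The minimum number of non-increasing subsequences covering a sequence equals the length of its longest strictly increasing subsequence.
LIS length is 5 (e.g. 1, 3, 5, 6, 9), so 5 piles are needed.

5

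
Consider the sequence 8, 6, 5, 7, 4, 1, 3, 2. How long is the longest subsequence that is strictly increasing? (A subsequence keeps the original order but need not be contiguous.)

Let dp[i] be the length of the longest such subsequence ending at index i:
i:     1 2 3 4 5 6 7 8
a[i]:  8 6 5 7 4 1 3 2
dp:    1 1 1 2 1 1 2 2
Maximum dp value is 2.

2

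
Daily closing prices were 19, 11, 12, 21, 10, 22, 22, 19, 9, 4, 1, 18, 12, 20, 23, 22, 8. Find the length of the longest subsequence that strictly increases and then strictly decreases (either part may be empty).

inc[i] = longest strictly increasing subsequence ending at i; dec[i] = longest strictly decreasing subsequence starting at i:
i:      1  2  3  4  5  6  7  8  9 10 11 12 13 14 15 16 17
a[i]:  19 11 12 21 10 22 22 19  9  4  1 18 12 20 23 22  8
inc:    1  1  2  3  1  4  4  3  1  1  1  3  2  4  5  5  2
dec:    6  5  5  5  4  5  5  4  3  2  1  3  2  2  3  2  1
Best peak at i=6 (value 22): inc=4, dec=5, length 4+5−1 = 8.

8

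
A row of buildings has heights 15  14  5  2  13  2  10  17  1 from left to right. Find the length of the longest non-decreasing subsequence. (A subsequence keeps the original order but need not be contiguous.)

Let dp[i] be the length of the longest such subsequence ending at index i:
i:      1  2  3  4  5  6  7  8  9
a[i]:  15 14  5  2 13  2 10 17  1
dp:     1  1  1  1  2  2  3  4  1
Maximum dp value is 4.

4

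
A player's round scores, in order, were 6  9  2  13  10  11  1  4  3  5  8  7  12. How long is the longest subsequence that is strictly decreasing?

4

Negate each value so 'decreasing' becomes 'increasing', then run patience tails on the negated sequence:
-6 → extends → [-6]
-9 → replaces -6 → [-9]
-2 → extends → [-9, -2]
-13 → replaces -9 → [-13, -2]
-10 → replaces -2 → [-13, -10]
-11 → replaces -10 → [-13, -11]
-1 → extends → [-13, -11, -1]
-4 → replaces -1 → [-13, -11, -4]
-3 → extends → [-13, -11, -4, -3]
-5 → replaces -4 → [-13, -11, -5, -3]
-8 → replaces -5 → [-13, -11, -8, -3]
-7 → replaces -3 → [-13, -11, -8, -7]
-12 → replaces -11 → [-13, -12, -8, -7]
Four tails, so the longest strictly decreasing subsequence of the original has length 4.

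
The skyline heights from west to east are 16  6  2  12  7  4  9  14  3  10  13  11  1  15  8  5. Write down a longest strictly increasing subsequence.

Patience tails give the LIS length; then backtrack through the dp parents:
16 → extends → [16]
6 → replaces 16 → [6]
2 → replaces 6 → [2]
12 → extends → [2, 12]
7 → replaces 12 → [2, 7]
4 → replaces 7 → [2, 4]
9 → extends → [2, 4, 9]
14 → extends → [2, 4, 9, 14]
3 → replaces 4 → [2, 3, 9, 14]
10 → replaces 14 → [2, 3, 9, 10]
13 → extends → [2, 3, 9, 10, 13]
11 → replaces 13 → [2, 3, 9, 10, 11]
1 → replaces 2 → [1, 3, 9, 10, 11]
15 → extends → [1, 3, 9, 10, 11, 15]
8 → replaces 9 → [1, 3, 8, 10, 11, 15]
5 → replaces 8 → [1, 3, 5, 10, 11, 15]
Length 6; one witness is 6, 7, 9, 10, 13, 15.

6, 7, 9, 10, 13, 15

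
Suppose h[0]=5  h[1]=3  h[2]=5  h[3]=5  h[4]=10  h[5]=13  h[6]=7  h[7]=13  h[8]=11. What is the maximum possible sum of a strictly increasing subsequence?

31

Let S[i] be the best sum of a strictly increasing subsequence ending at i:
i:      0  1  2  3  4  5  6  7  8
h[i]:   5  3  5  5 10 13  7 13 11
S:      5  3  8  8 18 31 15 31 29
Maximum is 31 (e.g. 3 + 5 + 10 + 13).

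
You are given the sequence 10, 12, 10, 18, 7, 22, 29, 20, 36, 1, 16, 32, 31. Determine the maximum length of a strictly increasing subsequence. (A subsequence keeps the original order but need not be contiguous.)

Track the smallest tail for each achievable length (strict):
10 → extends → [10]
12 → extends → [10, 12]
10 → already a tail → [10, 12]
18 → extends → [10, 12, 18]
7 → replaces 10 → [7, 12, 18]
22 → extends → [7, 12, 18, 22]
29 → extends → [7, 12, 18, 22, 29]
20 → replaces 22 → [7, 12, 18, 20, 29]
36 → extends → [7, 12, 18, 20, 29, 36]
1 → replaces 7 → [1, 12, 18, 20, 29, 36]
16 → replaces 18 → [1, 12, 16, 20, 29, 36]
32 → replaces 36 → [1, 12, 16, 20, 29, 32]
31 → replaces 32 → [1, 12, 16, 20, 29, 31]
Six tails, so the longest strictly increasing subsequence has length 6 (e.g. 10, 12, 18, 22, 29, 36).

6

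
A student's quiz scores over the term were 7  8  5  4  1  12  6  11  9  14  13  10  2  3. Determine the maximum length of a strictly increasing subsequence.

4

Let dp[i] be the length of the longest such subsequence ending at index i:
i:      1  2  3  4  5  6  7  8  9 10 11 12 13 14
a[i]:   7  8  5  4  1 12  6 11  9 14 13 10  2  3
dp:     1  2  1  1  1  3  2  3  3  4  4  4  2  3
Maximum dp value is 4.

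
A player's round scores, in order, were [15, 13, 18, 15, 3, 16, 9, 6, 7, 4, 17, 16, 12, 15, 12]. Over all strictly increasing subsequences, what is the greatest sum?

Let S[i] be the best sum of a strictly increasing subsequence ending at i:
i:      1  2  3  4  5  6  7  8  9 10 11 12 13 14 15
a[i]:  15 13 18 15  3 16  9  6  7  4 17 16 12 15 12
S:     15 13 33 28  3 44 12  9 16  7 61 44 28 43 28
Maximum is 61 (e.g. 13 + 15 + 16 + 17).

61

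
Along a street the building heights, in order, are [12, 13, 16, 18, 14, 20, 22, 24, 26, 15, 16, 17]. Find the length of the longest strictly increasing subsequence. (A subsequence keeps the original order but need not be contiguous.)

Track the smallest tail for each achievable length (strict):
12 → extends → [12]
13 → extends → [12, 13]
16 → extends → [12, 13, 16]
18 → extends → [12, 13, 16, 18]
14 → replaces 16 → [12, 13, 14, 18]
20 → extends → [12, 13, 14, 18, 20]
22 → extends → [12, 13, 14, 18, 20, 22]
24 → extends → [12, 13, 14, 18, 20, 22, 24]
26 → extends → [12, 13, 14, 18, 20, 22, 24, 26]
15 → replaces 18 → [12, 13, 14, 15, 20, 22, 24, 26]
16 → replaces 20 → [12, 13, 14, 15, 16, 22, 24, 26]
17 → replaces 22 → [12, 13, 14, 15, 16, 17, 24, 26]
Eight tails, so the longest strictly increasing subsequence has length 8 (e.g. 12, 13, 16, 18, 20, 22, 24, 26).

8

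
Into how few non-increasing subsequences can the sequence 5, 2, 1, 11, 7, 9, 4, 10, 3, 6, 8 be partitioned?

4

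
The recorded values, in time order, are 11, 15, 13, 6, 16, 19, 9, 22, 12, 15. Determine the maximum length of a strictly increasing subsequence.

Track the smallest tail for each achievable length (strict):
11 → extends → [11]
15 → extends → [11, 15]
13 → replaces 15 → [11, 13]
6 → replaces 11 → [6, 13]
16 → extends → [6, 13, 16]
19 → extends → [6, 13, 16, 19]
9 → replaces 13 → [6, 9, 16, 19]
22 → extends → [6, 9, 16, 19, 22]
12 → replaces 16 → [6, 9, 12, 19, 22]
15 → replaces 19 → [6, 9, 12, 15, 22]
Five tails, so the longest strictly increasing subsequence has length 5 (e.g. 11, 15, 16, 19, 22).

5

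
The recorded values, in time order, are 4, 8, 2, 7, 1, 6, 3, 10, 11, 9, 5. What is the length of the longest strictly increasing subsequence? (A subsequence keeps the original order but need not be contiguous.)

4

Track the smallest tail for each achievable length (strict):
4 → extends → [4]
8 → extends → [4, 8]
2 → replaces 4 → [2, 8]
7 → replaces 8 → [2, 7]
1 → replaces 2 → [1, 7]
6 → replaces 7 → [1, 6]
3 → replaces 6 → [1, 3]
10 → extends → [1, 3, 10]
11 → extends → [1, 3, 10, 11]
9 → replaces 10 → [1, 3, 9, 11]
5 → replaces 9 → [1, 3, 5, 11]
Four tails, so the longest strictly increasing subsequence has length 4 (e.g. 4, 8, 10, 11).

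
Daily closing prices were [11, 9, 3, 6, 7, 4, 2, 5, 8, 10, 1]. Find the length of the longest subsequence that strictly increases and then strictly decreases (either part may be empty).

inc[i] = longest strictly increasing subsequence ending at i; dec[i] = longest strictly decreasing subsequence starting at i:
i:      1  2  3  4  5  6  7  8  9 10 11
a[i]:  11  9  3  6  7  4  2  5  8 10  1
inc:    1  1  1  2  3  2  1  3  4  5  1
dec:    6  5  3  4  4  3  2  2  2  2  1
Best peak at i=1 (value 11): inc=1, dec=6, length 1+6−1 = 6.

6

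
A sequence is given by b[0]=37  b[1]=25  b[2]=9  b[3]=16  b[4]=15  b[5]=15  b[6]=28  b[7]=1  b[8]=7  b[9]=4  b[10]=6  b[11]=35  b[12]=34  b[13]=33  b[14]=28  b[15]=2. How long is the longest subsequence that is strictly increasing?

Track the smallest tail for each achievable length (strict):
37 → extends → [37]
25 → replaces 37 → [25]
9 → replaces 25 → [9]
16 → extends → [9, 16]
15 → replaces 16 → [9, 15]
15 → already a tail → [9, 15]
28 → extends → [9, 15, 28]
1 → replaces 9 → [1, 15, 28]
7 → replaces 15 → [1, 7, 28]
4 → replaces 7 → [1, 4, 28]
6 → replaces 28 → [1, 4, 6]
35 → extends → [1, 4, 6, 35]
34 → replaces 35 → [1, 4, 6, 34]
33 → replaces 34 → [1, 4, 6, 33]
28 → replaces 33 → [1, 4, 6, 28]
2 → replaces 4 → [1, 2, 6, 28]
Four tails, so the longest strictly increasing subsequence has length 4 (e.g. 9, 16, 28, 35).

4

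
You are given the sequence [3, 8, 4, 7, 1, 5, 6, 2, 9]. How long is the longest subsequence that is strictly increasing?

Let dp[i] be the length of the longest such subsequence ending at index i:
i:     1 2 3 4 5 6 7 8 9
a[i]:  3 8 4 7 1 5 6 2 9
dp:    1 2 2 3 1 3 4 2 5
Maximum dp value is 5.

5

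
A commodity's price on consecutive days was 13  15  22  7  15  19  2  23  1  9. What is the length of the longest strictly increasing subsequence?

4

Track the smallest tail for each achievable length (strict):
13 → extends → [13]
15 → extends → [13, 15]
22 → extends → [13, 15, 22]
7 → replaces 13 → [7, 15, 22]
15 → already a tail → [7, 15, 22]
19 → replaces 22 → [7, 15, 19]
2 → replaces 7 → [2, 15, 19]
23 → extends → [2, 15, 19, 23]
1 → replaces 2 → [1, 15, 19, 23]
9 → replaces 15 → [1, 9, 19, 23]
Four tails, so the longest strictly increasing subsequence has length 4 (e.g. 13, 15, 22, 23).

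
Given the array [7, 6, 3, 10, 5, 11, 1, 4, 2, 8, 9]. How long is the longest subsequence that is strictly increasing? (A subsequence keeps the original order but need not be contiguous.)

4

Let dp[i] be the length of the longest such subsequence ending at index i:
i:      1  2  3  4  5  6  7  8  9 10 11
a[i]:   7  6  3 10  5 11  1  4  2  8  9
dp:     1  1  1  2  2  3  1  2  2  3  4
Maximum dp value is 4.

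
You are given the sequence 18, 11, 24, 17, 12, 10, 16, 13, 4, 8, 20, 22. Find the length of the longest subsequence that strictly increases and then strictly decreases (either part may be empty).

6

inc[i] = longest strictly increasing subsequence ending at i; dec[i] = longest strictly decreasing subsequence starting at i:
i:      1  2  3  4  5  6  7  8  9 10 11 12
a[i]:  18 11 24 17 12 10 16 13  4  8 20 22
inc:    1  1  2  2  2  1  3  3  1  2  4  5
dec:    5  3  5  4  3  2  3  2  1  1  1  1
Best peak at i=3 (value 24): inc=2, dec=5, length 2+5−1 = 6.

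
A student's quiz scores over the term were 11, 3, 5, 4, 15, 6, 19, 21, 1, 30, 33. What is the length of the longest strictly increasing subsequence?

7

Track the smallest tail for each achievable length (strict):
11 → extends → [11]
3 → replaces 11 → [3]
5 → extends → [3, 5]
4 → replaces 5 → [3, 4]
15 → extends → [3, 4, 15]
6 → replaces 15 → [3, 4, 6]
19 → extends → [3, 4, 6, 19]
21 → extends → [3, 4, 6, 19, 21]
1 → replaces 3 → [1, 4, 6, 19, 21]
30 → extends → [1, 4, 6, 19, 21, 30]
33 → extends → [1, 4, 6, 19, 21, 30, 33]
Seven tails, so the longest strictly increasing subsequence has length 7 (e.g. 3, 5, 15, 19, 21, 30, 33).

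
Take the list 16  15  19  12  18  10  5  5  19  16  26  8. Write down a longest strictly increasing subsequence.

16, 18, 19, 26

Patience tails give the LIS length; then backtrack through the dp parents:
16 → extends → [16]
15 → replaces 16 → [15]
19 → extends → [15, 19]
12 → replaces 15 → [12, 19]
18 → replaces 19 → [12, 18]
10 → replaces 12 → [10, 18]
5 → replaces 10 → [5, 18]
5 → already a tail → [5, 18]
19 → extends → [5, 18, 19]
16 → replaces 18 → [5, 16, 19]
26 → extends → [5, 16, 19, 26]
8 → replaces 16 → [5, 8, 19, 26]
Length 4; one witness is 16, 18, 19, 26.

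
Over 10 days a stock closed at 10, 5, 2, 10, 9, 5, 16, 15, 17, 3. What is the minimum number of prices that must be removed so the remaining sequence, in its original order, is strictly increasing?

Fewest deletions = n − (longest strictly increasing subsequence).
Patience tails:
10 → extends → [10]
5 → replaces 10 → [5]
2 → replaces 5 → [2]
10 → extends → [2, 10]
9 → replaces 10 → [2, 9]
5 → replaces 9 → [2, 5]
16 → extends → [2, 5, 16]
15 → replaces 16 → [2, 5, 15]
17 → extends → [2, 5, 15, 17]
3 → replaces 5 → [2, 3, 15, 17]
Longest strictly increasing subsequence has length 4, so deletions = 10 − 4 = 6.

6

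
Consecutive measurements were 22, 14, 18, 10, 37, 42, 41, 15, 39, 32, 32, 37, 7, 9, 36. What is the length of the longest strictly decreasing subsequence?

Negate each value so 'decreasing' becomes 'increasing', then run patience tails on the negated sequence:
-22 → extends → [-22]
-14 → extends → [-22, -14]
-18 → replaces -14 → [-22, -18]
-10 → extends → [-22, -18, -10]
-37 → replaces -22 → [-37, -18, -10]
-42 → replaces -37 → [-42, -18, -10]
-41 → replaces -18 → [-42, -41, -10]
-15 → replaces -10 → [-42, -41, -15]
-39 → replaces -15 → [-42, -41, -39]
-32 → extends → [-42, -41, -39, -32]
-32 → already a tail → [-42, -41, -39, -32]
-37 → replaces -32 → [-42, -41, -39, -37]
-7 → extends → [-42, -41, -39, -37, -7]
-9 → replaces -7 → [-42, -41, -39, -37, -9]
-36 → replaces -9 → [-42, -41, -39, -37, -36]
Five tails, so the longest strictly decreasing subsequence of the original has length 5.

5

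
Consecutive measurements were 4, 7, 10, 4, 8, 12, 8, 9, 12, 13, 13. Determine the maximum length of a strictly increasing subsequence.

6

Track the smallest tail for each achievable length (strict):
4 → extends → [4]
7 → extends → [4, 7]
10 → extends → [4, 7, 10]
4 → already a tail → [4, 7, 10]
8 → replaces 10 → [4, 7, 8]
12 → extends → [4, 7, 8, 12]
8 → already a tail → [4, 7, 8, 12]
9 → replaces 12 → [4, 7, 8, 9]
12 → extends → [4, 7, 8, 9, 12]
13 → extends → [4, 7, 8, 9, 12, 13]
13 → already a tail → [4, 7, 8, 9, 12, 13]
Six tails, so the longest strictly increasing subsequence has length 6 (e.g. 4, 7, 8, 9, 12, 13).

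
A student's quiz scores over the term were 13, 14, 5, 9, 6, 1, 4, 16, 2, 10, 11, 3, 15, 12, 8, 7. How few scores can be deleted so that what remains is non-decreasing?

Fewest deletions = n − (longest non-decreasing subsequence).
Patience tails:
13 → extends → [13]
14 → extends → [13, 14]
5 → replaces 13 → [5, 14]
9 → replaces 14 → [5, 9]
6 → replaces 9 → [5, 6]
1 → replaces 5 → [1, 6]
4 → replaces 6 → [1, 4]
16 → extends → [1, 4, 16]
2 → replaces 4 → [1, 2, 16]
10 → replaces 16 → [1, 2, 10]
11 → extends → [1, 2, 10, 11]
3 → replaces 10 → [1, 2, 3, 11]
15 → extends → [1, 2, 3, 11, 15]
12 → replaces 15 → [1, 2, 3, 11, 12]
8 → replaces 11 → [1, 2, 3, 8, 12]
7 → replaces 8 → [1, 2, 3, 7, 12]
Longest non-decreasing subsequence has length 5, so deletions = 16 − 5 = 11.

11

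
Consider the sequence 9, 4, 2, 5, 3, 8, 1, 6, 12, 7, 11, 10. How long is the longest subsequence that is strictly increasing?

Let dp[i] be the length of the longest such subsequence ending at index i:
i:      1  2  3  4  5  6  7  8  9 10 11 12
a[i]:   9  4  2  5  3  8  1  6 12  7 11 10
dp:     1  1  1  2  2  3  1  3  4  4  5  5
Maximum dp value is 5.

5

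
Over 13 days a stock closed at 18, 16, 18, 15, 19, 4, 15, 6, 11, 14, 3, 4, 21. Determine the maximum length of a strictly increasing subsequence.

Track the smallest tail for each achievable length (strict):
18 → extends → [18]
16 → replaces 18 → [16]
18 → extends → [16, 18]
15 → replaces 16 → [15, 18]
19 → extends → [15, 18, 19]
4 → replaces 15 → [4, 18, 19]
15 → replaces 18 → [4, 15, 19]
6 → replaces 15 → [4, 6, 19]
11 → replaces 19 → [4, 6, 11]
14 → extends → [4, 6, 11, 14]
3 → replaces 4 → [3, 6, 11, 14]
4 → replaces 6 → [3, 4, 11, 14]
21 → extends → [3, 4, 11, 14, 21]
Five tails, so the longest strictly increasing subsequence has length 5 (e.g. 4, 6, 11, 14, 21).

5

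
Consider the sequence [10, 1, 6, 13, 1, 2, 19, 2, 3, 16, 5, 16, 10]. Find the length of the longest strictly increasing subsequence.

Track the smallest tail for each achievable length (strict):
10 → extends → [10]
1 → replaces 10 → [1]
6 → extends → [1, 6]
13 → extends → [1, 6, 13]
1 → already a tail → [1, 6, 13]
2 → replaces 6 → [1, 2, 13]
19 → extends → [1, 2, 13, 19]
2 → already a tail → [1, 2, 13, 19]
3 → replaces 13 → [1, 2, 3, 19]
16 → replaces 19 → [1, 2, 3, 16]
5 → replaces 16 → [1, 2, 3, 5]
16 → extends → [1, 2, 3, 5, 16]
10 → replaces 16 → [1, 2, 3, 5, 10]
Five tails, so the longest strictly increasing subsequence has length 5 (e.g. 1, 2, 3, 5, 16).

5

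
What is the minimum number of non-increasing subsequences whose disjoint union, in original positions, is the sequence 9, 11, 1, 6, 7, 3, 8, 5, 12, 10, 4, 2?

5

Place each on the leftmost legal pile:
9 → new pile 1 (tops now [9])
11 → new pile 2 (tops now [9, 11])
1 → pile 1 (tops now [1, 11])
6 → pile 2 (tops now [1, 6])
7 → new pile 3 (tops now [1, 6, 7])
3 → pile 2 (tops now [1, 3, 7])
8 → new pile 4 (tops now [1, 3, 7, 8])
5 → pile 3 (tops now [1, 3, 5, 8])
12 → new pile 5 (tops now [1, 3, 5, 8, 12])
10 → pile 5 (tops now [1, 3, 5, 8, 10])
4 → pile 3 (tops now [1, 3, 4, 8, 10])
2 → pile 2 (tops now [1, 2, 4, 8, 10])
Five piles.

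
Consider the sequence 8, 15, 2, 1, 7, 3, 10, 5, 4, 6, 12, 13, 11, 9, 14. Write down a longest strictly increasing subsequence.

Patience tails give the LIS length; then backtrack through the dp parents:
8 → extends → [8]
15 → extends → [8, 15]
2 → replaces 8 → [2, 15]
1 → replaces 2 → [1, 15]
7 → replaces 15 → [1, 7]
3 → replaces 7 → [1, 3]
10 → extends → [1, 3, 10]
5 → replaces 10 → [1, 3, 5]
4 → replaces 5 → [1, 3, 4]
6 → extends → [1, 3, 4, 6]
12 → extends → [1, 3, 4, 6, 12]
13 → extends → [1, 3, 4, 6, 12, 13]
11 → replaces 12 → [1, 3, 4, 6, 11, 13]
9 → replaces 11 → [1, 3, 4, 6, 9, 13]
14 → extends → [1, 3, 4, 6, 9, 13, 14]
Length 7; one witness is 2, 3, 5, 6, 12, 13, 14.

2, 3, 5, 6, 12, 13, 14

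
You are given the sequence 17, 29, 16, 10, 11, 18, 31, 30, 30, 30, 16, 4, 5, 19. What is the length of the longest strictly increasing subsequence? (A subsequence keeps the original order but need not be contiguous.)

Track the smallest tail for each achievable length (strict):
17 → extends → [17]
29 → extends → [17, 29]
16 → replaces 17 → [16, 29]
10 → replaces 16 → [10, 29]
11 → replaces 29 → [10, 11]
18 → extends → [10, 11, 18]
31 → extends → [10, 11, 18, 31]
30 → replaces 31 → [10, 11, 18, 30]
30 → already a tail → [10, 11, 18, 30]
30 → already a tail → [10, 11, 18, 30]
16 → replaces 18 → [10, 11, 16, 30]
4 → replaces 10 → [4, 11, 16, 30]
5 → replaces 11 → [4, 5, 16, 30]
19 → replaces 30 → [4, 5, 16, 19]
Four tails, so the longest strictly increasing subsequence has length 4 (e.g. 10, 11, 18, 31).

4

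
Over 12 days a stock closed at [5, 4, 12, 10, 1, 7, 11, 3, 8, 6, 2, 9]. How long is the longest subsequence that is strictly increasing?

4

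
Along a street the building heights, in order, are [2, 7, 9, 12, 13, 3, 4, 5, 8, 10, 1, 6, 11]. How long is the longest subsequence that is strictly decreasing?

3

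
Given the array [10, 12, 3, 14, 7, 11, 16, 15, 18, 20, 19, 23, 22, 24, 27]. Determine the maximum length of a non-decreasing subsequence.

Let dp[i] be the length of the longest such subsequence ending at index i:
i:      1  2  3  4  5  6  7  8  9 10 11 12 13 14 15
a[i]:  10 12  3 14  7 11 16 15 18 20 19 23 22 24 27
dp:     1  2  1  3  2  3  4  4  5  6  6  7  7  8  9
Maximum dp value is 9.

9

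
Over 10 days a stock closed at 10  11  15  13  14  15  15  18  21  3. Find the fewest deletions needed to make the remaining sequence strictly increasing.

Fewest deletions = n − (longest strictly increasing subsequence).
i:      1  2  3  4  5  6  7  8  9 10
a[i]:  10 11 15 13 14 15 15 18 21  3
dp:     1  2  3  3  4  5  5  6  7  1
max dp = 7, so deletions = 10 − 7 = 3.

3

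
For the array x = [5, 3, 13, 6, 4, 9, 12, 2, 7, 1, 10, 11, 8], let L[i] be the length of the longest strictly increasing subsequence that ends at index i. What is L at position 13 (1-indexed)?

dp[i] = 1 + max{dp[j] : j<i, x[j]<x[i]} (or 1 if no such j):
i:      1  2  3  4  5  6  7  8  9 10 11 12 13
x[i]:   5  3 13  6  4  9 12  2  7  1 10 11  8
dp:     1  1  2  2  2  3  4  1  3  1  4  5  4
At index 13 the value is 4.

4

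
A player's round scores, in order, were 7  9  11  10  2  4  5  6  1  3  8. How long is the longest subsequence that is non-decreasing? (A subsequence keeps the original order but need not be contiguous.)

5

Track the smallest tail for each achievable length (allowing ties):
7 → extends → [7]
9 → extends → [7, 9]
11 → extends → [7, 9, 11]
10 → replaces 11 → [7, 9, 10]
2 → replaces 7 → [2, 9, 10]
4 → replaces 9 → [2, 4, 10]
5 → replaces 10 → [2, 4, 5]
6 → extends → [2, 4, 5, 6]
1 → replaces 2 → [1, 4, 5, 6]
3 → replaces 4 → [1, 3, 5, 6]
8 → extends → [1, 3, 5, 6, 8]
Five tails, so the longest non-decreasing subsequence has length 5 (e.g. 2, 4, 5, 6, 8).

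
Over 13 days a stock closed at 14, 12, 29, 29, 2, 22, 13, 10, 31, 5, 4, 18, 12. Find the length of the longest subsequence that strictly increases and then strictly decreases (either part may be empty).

7

inc[i] = longest strictly increasing subsequence ending at i; dec[i] = longest strictly decreasing subsequence starting at i:
i:      1  2  3  4  5  6  7  8  9 10 11 12 13
a[i]:  14 12 29 29  2 22 13 10 31  5  4 18 12
inc:    1  1  2  2  1  2  2  2  3  2  2  3  3
dec:    5  4  6  6  1  5  4  3  3  2  1  2  1
Best peak at i=3 (value 29): inc=2, dec=6, length 2+6−1 = 7.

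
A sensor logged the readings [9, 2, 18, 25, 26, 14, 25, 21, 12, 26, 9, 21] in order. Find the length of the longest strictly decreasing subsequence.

Let dp[i] be the longest strictly decreasing subsequence ending at i:
i:      1  2  3  4  5  6  7  8  9 10 11 12
a[i]:   9  2 18 25 26 14 25 21 12 26  9 21
dp:     1  2  1  1  1  2  2  3  4  1  5  3
Maximum is 5.

5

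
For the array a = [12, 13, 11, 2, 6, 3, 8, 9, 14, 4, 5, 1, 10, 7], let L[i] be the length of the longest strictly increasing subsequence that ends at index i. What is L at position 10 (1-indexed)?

3

dp[i] = 1 + max{dp[j] : j<i, a[j]<a[i]} (or 1 if no such j):
i:      1  2  3  4  5  6  7  8  9 10 11 12 13 14
a[i]:  12 13 11  2  6  3  8  9 14  4  5  1 10  7
dp:     1  2  1  1  2  2  3  4  5  3  4  1  5  5
At index 10 the value is 3.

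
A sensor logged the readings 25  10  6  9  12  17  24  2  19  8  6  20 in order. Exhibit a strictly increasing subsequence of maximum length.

Patience tails give the LIS length; then backtrack through the dp parents:
25 → extends → [25]
10 → replaces 25 → [10]
6 → replaces 10 → [6]
9 → extends → [6, 9]
12 → extends → [6, 9, 12]
17 → extends → [6, 9, 12, 17]
24 → extends → [6, 9, 12, 17, 24]
2 → replaces 6 → [2, 9, 12, 17, 24]
19 → replaces 24 → [2, 9, 12, 17, 19]
8 → replaces 9 → [2, 8, 12, 17, 19]
6 → replaces 8 → [2, 6, 12, 17, 19]
20 → extends → [2, 6, 12, 17, 19, 20]
Length 6; one witness is 6, 9, 12, 17, 19, 20.

6, 9, 12, 17, 19, 20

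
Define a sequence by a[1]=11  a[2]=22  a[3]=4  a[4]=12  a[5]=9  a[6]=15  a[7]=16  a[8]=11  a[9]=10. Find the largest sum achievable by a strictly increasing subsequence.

Let S[i] be the best sum of a strictly increasing subsequence ending at i:
i:      1  2  3  4  5  6  7  8  9
a[i]:  11 22  4 12  9 15 16 11 10
S:     11 33  4 23 13 38 54 24 23
Maximum is 54 (e.g. 11 + 12 + 15 + 16).

54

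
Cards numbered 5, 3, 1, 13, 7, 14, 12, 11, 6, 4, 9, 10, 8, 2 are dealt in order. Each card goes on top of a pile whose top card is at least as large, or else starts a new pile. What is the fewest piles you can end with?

4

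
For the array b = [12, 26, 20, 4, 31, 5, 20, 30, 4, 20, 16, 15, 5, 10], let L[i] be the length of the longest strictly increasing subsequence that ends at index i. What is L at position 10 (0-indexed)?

3

dp[i] = 1 + max{dp[j] : j<i, b[j]<b[i]} (or 1 if no such j):
i:      0  1  2  3  4  5  6  7  8  9 10 11 12 13
b[i]:  12 26 20  4 31  5 20 30  4 20 16 15  5 10
dp:     1  2  2  1  3  2  3  4  1  3  3  3  2  3
At index 10 the value is 3.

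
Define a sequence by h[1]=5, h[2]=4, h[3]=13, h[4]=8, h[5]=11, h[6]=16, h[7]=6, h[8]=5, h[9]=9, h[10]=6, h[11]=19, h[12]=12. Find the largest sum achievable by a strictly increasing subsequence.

Let S[i] be the best sum of a strictly increasing subsequence ending at i:
i:      1  2  3  4  5  6  7  8  9 10 11 12
h[i]:   5  4 13  8 11 16  6  5  9  6 19 12
S:      5  4 18 13 24 40 11  9 22 15 59 36
Maximum is 59 (e.g. 5 + 8 + 11 + 16 + 19).

59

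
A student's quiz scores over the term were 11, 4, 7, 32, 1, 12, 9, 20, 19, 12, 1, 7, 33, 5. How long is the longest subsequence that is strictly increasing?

Track the smallest tail for each achievable length (strict):
11 → extends → [11]
4 → replaces 11 → [4]
7 → extends → [4, 7]
32 → extends → [4, 7, 32]
1 → replaces 4 → [1, 7, 32]
12 → replaces 32 → [1, 7, 12]
9 → replaces 12 → [1, 7, 9]
20 → extends → [1, 7, 9, 20]
19 → replaces 20 → [1, 7, 9, 19]
12 → replaces 19 → [1, 7, 9, 12]
1 → already a tail → [1, 7, 9, 12]
7 → already a tail → [1, 7, 9, 12]
33 → extends → [1, 7, 9, 12, 33]
5 → replaces 7 → [1, 5, 9, 12, 33]
Five tails, so the longest strictly increasing subsequence has length 5 (e.g. 4, 7, 12, 20, 33).

5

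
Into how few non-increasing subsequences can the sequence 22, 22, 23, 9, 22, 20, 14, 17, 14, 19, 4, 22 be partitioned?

5

The minimum number of non-increasing subsequences covering a sequence equals the length of its longest strictly increasing subsequence.
LIS length is 5 (e.g. 9, 14, 17, 19, 22), so 5 piles are needed.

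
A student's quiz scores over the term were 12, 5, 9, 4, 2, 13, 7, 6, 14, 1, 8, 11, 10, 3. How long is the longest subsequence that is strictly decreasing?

5

Negate each value so 'decreasing' becomes 'increasing', then run patience tails on the negated sequence:
-12 → extends → [-12]
-5 → extends → [-12, -5]
-9 → replaces -5 → [-12, -9]
-4 → extends → [-12, -9, -4]
-2 → extends → [-12, -9, -4, -2]
-13 → replaces -12 → [-13, -9, -4, -2]
-7 → replaces -4 → [-13, -9, -7, -2]
-6 → replaces -2 → [-13, -9, -7, -6]
-14 → replaces -13 → [-14, -9, -7, -6]
-1 → extends → [-14, -9, -7, -6, -1]
-8 → replaces -7 → [-14, -9, -8, -6, -1]
-11 → replaces -9 → [-14, -11, -8, -6, -1]
-10 → replaces -8 → [-14, -11, -10, -6, -1]
-3 → replaces -1 → [-14, -11, -10, -6, -3]
Five tails, so the longest strictly decreasing subsequence of the original has length 5.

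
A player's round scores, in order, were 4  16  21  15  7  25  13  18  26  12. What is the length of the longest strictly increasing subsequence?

5

Track the smallest tail for each achievable length (strict):
4 → extends → [4]
16 → extends → [4, 16]
21 → extends → [4, 16, 21]
15 → replaces 16 → [4, 15, 21]
7 → replaces 15 → [4, 7, 21]
25 → extends → [4, 7, 21, 25]
13 → replaces 21 → [4, 7, 13, 25]
18 → replaces 25 → [4, 7, 13, 18]
26 → extends → [4, 7, 13, 18, 26]
12 → replaces 13 → [4, 7, 12, 18, 26]
Five tails, so the longest strictly increasing subsequence has length 5 (e.g. 4, 16, 21, 25, 26).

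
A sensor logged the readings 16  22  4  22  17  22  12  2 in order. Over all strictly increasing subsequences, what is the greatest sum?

55

Let S[i] be the best sum of a strictly increasing subsequence ending at i:
i:      1  2  3  4  5  6  7  8
a[i]:  16 22  4 22 17 22 12  2
S:     16 38  4 38 33 55 16  2
Maximum is 55 (e.g. 16 + 17 + 22).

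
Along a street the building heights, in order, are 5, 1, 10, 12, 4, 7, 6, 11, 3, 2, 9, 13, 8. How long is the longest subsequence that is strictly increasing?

Track the smallest tail for each achievable length (strict):
5 → extends → [5]
1 → replaces 5 → [1]
10 → extends → [1, 10]
12 → extends → [1, 10, 12]
4 → replaces 10 → [1, 4, 12]
7 → replaces 12 → [1, 4, 7]
6 → replaces 7 → [1, 4, 6]
11 → extends → [1, 4, 6, 11]
3 → replaces 4 → [1, 3, 6, 11]
2 → replaces 3 → [1, 2, 6, 11]
9 → replaces 11 → [1, 2, 6, 9]
13 → extends → [1, 2, 6, 9, 13]
8 → replaces 9 → [1, 2, 6, 8, 13]
Five tails, so the longest strictly increasing subsequence has length 5 (e.g. 1, 4, 7, 11, 13).

5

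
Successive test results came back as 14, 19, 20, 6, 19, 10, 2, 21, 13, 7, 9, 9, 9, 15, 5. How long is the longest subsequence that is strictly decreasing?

Negate each value so 'decreasing' becomes 'increasing', then run patience tails on the negated sequence:
-14 → extends → [-14]
-19 → replaces -14 → [-19]
-20 → replaces -19 → [-20]
-6 → extends → [-20, -6]
-19 → replaces -6 → [-20, -19]
-10 → extends → [-20, -19, -10]
-2 → extends → [-20, -19, -10, -2]
-21 → replaces -20 → [-21, -19, -10, -2]
-13 → replaces -10 → [-21, -19, -13, -2]
-7 → replaces -2 → [-21, -19, -13, -7]
-9 → replaces -7 → [-21, -19, -13, -9]
-9 → already a tail → [-21, -19, -13, -9]
-9 → already a tail → [-21, -19, -13, -9]
-15 → replaces -13 → [-21, -19, -15, -9]
-5 → extends → [-21, -19, -15, -9, -5]
Five tails, so the longest strictly decreasing subsequence of the original has length 5.

5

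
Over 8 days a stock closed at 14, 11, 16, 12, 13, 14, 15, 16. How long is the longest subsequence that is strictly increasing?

6

Track the smallest tail for each achievable length (strict):
14 → extends → [14]
11 → replaces 14 → [11]
16 → extends → [11, 16]
12 → replaces 16 → [11, 12]
13 → extends → [11, 12, 13]
14 → extends → [11, 12, 13, 14]
15 → extends → [11, 12, 13, 14, 15]
16 → extends → [11, 12, 13, 14, 15, 16]
Six tails, so the longest strictly increasing subsequence has length 6 (e.g. 11, 12, 13, 14, 15, 16).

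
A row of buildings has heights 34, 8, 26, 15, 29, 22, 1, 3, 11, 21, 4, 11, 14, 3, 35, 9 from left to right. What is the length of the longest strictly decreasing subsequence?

Let dp[i] be the longest strictly decreasing subsequence ending at i:
i:      1  2  3  4  5  6  7  8  9 10 11 12 13 14 15 16
a[i]:  34  8 26 15 29 22  1  3 11 21  4 11 14  3 35  9
dp:     1  2  2  3  2  3  4  4  4  4  5  5  5  6  1  6
Maximum is 6.

6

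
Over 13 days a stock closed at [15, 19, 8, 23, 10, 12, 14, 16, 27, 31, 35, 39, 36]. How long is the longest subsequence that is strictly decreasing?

2

Let dp[i] be the longest strictly decreasing subsequence ending at i:
i:      1  2  3  4  5  6  7  8  9 10 11 12 13
a[i]:  15 19  8 23 10 12 14 16 27 31 35 39 36
dp:     1  1  2  1  2  2  2  2  1  1  1  1  2
Maximum is 2.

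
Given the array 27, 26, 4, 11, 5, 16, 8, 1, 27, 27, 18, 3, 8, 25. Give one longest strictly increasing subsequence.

Patience tails give the LIS length; then backtrack through the dp parents:
27 → extends → [27]
26 → replaces 27 → [26]
4 → replaces 26 → [4]
11 → extends → [4, 11]
5 → replaces 11 → [4, 5]
16 → extends → [4, 5, 16]
8 → replaces 16 → [4, 5, 8]
1 → replaces 4 → [1, 5, 8]
27 → extends → [1, 5, 8, 27]
27 → already a tail → [1, 5, 8, 27]
18 → replaces 27 → [1, 5, 8, 18]
3 → replaces 5 → [1, 3, 8, 18]
8 → already a tail → [1, 3, 8, 18]
25 → extends → [1, 3, 8, 18, 25]
Length 5; one witness is 4, 11, 16, 18, 25.

4, 11, 16, 18, 25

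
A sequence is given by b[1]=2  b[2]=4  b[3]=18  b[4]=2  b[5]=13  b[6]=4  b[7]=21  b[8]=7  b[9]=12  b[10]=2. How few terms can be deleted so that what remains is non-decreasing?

5

Fewest deletions = n − (longest non-decreasing subsequence).
Patience tails:
2 → extends → [2]
4 → extends → [2, 4]
18 → extends → [2, 4, 18]
2 → replaces 4 → [2, 2, 18]
13 → replaces 18 → [2, 2, 13]
4 → replaces 13 → [2, 2, 4]
21 → extends → [2, 2, 4, 21]
7 → replaces 21 → [2, 2, 4, 7]
12 → extends → [2, 2, 4, 7, 12]
2 → replaces 4 → [2, 2, 2, 7, 12]
Longest non-decreasing subsequence has length 5, so deletions = 10 − 5 = 5.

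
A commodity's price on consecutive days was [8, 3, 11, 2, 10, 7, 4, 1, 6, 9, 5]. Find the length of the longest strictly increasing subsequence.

4

Track the smallest tail for each achievable length (strict):
8 → extends → [8]
3 → replaces 8 → [3]
11 → extends → [3, 11]
2 → replaces 3 → [2, 11]
10 → replaces 11 → [2, 10]
7 → replaces 10 → [2, 7]
4 → replaces 7 → [2, 4]
1 → replaces 2 → [1, 4]
6 → extends → [1, 4, 6]
9 → extends → [1, 4, 6, 9]
5 → replaces 6 → [1, 4, 5, 9]
Four tails, so the longest strictly increasing subsequence has length 4 (e.g. 3, 4, 6, 9).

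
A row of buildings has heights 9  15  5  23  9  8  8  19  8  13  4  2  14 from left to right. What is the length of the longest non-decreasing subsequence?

6

Let dp[i] be the length of the longest such subsequence ending at index i:
i:      1  2  3  4  5  6  7  8  9 10 11 12 13
a[i]:   9 15  5 23  9  8  8 19  8 13  4  2 14
dp:     1  2  1  3  2  2  3  4  4  5  1  1  6
Maximum dp value is 6.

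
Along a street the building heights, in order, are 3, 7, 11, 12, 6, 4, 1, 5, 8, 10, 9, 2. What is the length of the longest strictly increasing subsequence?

5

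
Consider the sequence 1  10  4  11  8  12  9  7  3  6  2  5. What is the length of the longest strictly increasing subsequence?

4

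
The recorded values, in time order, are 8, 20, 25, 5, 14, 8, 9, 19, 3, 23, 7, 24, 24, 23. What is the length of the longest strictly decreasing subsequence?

4

Let dp[i] be the longest strictly decreasing subsequence ending at i:
i:      1  2  3  4  5  6  7  8  9 10 11 12 13 14
a[i]:   8 20 25  5 14  8  9 19  3 23  7 24 24 23
dp:     1  1  1  2  2  3  3  2  4  2  4  2  2  3
Maximum is 4.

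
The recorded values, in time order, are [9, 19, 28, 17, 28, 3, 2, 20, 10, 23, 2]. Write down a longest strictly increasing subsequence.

9, 19, 20, 23

Patience tails give the LIS length; then backtrack through the dp parents:
9 → extends → [9]
19 → extends → [9, 19]
28 → extends → [9, 19, 28]
17 → replaces 19 → [9, 17, 28]
28 → already a tail → [9, 17, 28]
3 → replaces 9 → [3, 17, 28]
2 → replaces 3 → [2, 17, 28]
20 → replaces 28 → [2, 17, 20]
10 → replaces 17 → [2, 10, 20]
23 → extends → [2, 10, 20, 23]
2 → already a tail → [2, 10, 20, 23]
Length 4; one witness is 9, 19, 20, 23.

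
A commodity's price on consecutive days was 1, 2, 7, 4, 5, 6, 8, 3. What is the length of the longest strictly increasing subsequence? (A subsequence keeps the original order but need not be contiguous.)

6

Track the smallest tail for each achievable length (strict):
1 → extends → [1]
2 → extends → [1, 2]
7 → extends → [1, 2, 7]
4 → replaces 7 → [1, 2, 4]
5 → extends → [1, 2, 4, 5]
6 → extends → [1, 2, 4, 5, 6]
8 → extends → [1, 2, 4, 5, 6, 8]
3 → replaces 4 → [1, 2, 3, 5, 6, 8]
Six tails, so the longest strictly increasing subsequence has length 6 (e.g. 1, 2, 4, 5, 6, 8).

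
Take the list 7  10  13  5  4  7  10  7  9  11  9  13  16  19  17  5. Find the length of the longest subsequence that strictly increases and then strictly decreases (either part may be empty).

inc[i] = longest strictly increasing subsequence ending at i; dec[i] = longest strictly decreasing subsequence starting at i:
i:      1  2  3  4  5  6  7  8  9 10 11 12 13 14 15 16
a[i]:   7 10 13  5  4  7 10  7  9 11  9 13 16 19 17  5
inc:    1  2  3  1  1  2  3  2  3  4  3  5  6  7  7  2
dec:    3  3  4  2  1  2  3  2  2  3  2  2  2  3  2  1
Best peak at i=14 (value 19): inc=7, dec=3, length 7+3−1 = 9.

9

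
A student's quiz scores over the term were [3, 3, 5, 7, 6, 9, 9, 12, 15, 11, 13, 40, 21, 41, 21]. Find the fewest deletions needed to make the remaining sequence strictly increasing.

Fewest deletions = n − (longest strictly increasing subsequence).
Patience tails:
3 → extends → [3]
3 → already a tail → [3]
5 → extends → [3, 5]
7 → extends → [3, 5, 7]
6 → replaces 7 → [3, 5, 6]
9 → extends → [3, 5, 6, 9]
9 → already a tail → [3, 5, 6, 9]
12 → extends → [3, 5, 6, 9, 12]
15 → extends → [3, 5, 6, 9, 12, 15]
11 → replaces 12 → [3, 5, 6, 9, 11, 15]
13 → replaces 15 → [3, 5, 6, 9, 11, 13]
40 → extends → [3, 5, 6, 9, 11, 13, 40]
21 → replaces 40 → [3, 5, 6, 9, 11, 13, 21]
41 → extends → [3, 5, 6, 9, 11, 13, 21, 41]
21 → already a tail → [3, 5, 6, 9, 11, 13, 21, 41]
Longest strictly increasing subsequence has length 8, so deletions = 15 − 8 = 7.

7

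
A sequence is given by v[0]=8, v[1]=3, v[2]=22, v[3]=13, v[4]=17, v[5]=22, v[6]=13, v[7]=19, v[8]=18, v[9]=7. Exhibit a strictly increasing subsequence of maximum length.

8, 13, 17, 22

Patience tails give the LIS length; then backtrack through the dp parents:
8 → extends → [8]
3 → replaces 8 → [3]
22 → extends → [3, 22]
13 → replaces 22 → [3, 13]
17 → extends → [3, 13, 17]
22 → extends → [3, 13, 17, 22]
13 → already a tail → [3, 13, 17, 22]
19 → replaces 22 → [3, 13, 17, 19]
18 → replaces 19 → [3, 13, 17, 18]
7 → replaces 13 → [3, 7, 17, 18]
Length 4; one witness is 8, 13, 17, 22.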